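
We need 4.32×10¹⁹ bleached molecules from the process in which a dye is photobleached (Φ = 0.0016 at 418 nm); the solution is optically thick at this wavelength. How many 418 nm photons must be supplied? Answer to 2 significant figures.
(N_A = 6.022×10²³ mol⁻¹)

Product: 4.32×10¹⁹ / 6.022×10²³ = 7.174×10⁻⁵ mol.
Photons that must be absorbed: 7.174×10⁻⁵ / 0.0016 = 0.04484 mol.
Photon count: 0.04484 × 6.022×10²³ = 2.7×10²².

2.7×10²² photons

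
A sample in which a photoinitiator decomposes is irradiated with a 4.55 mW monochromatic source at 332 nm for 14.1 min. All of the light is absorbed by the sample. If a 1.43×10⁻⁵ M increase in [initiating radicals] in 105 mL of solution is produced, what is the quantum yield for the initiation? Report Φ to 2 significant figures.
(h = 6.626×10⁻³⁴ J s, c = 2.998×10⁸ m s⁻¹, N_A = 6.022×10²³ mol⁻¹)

Φ = 0.14

Product: (1.43×10⁻⁵ M)(0.105 L) = 1.502×10⁻⁶ mol.
Photon energy at 332 nm: hc/λ = (6.626×10⁻³⁴)(2.998×10⁸)/(332×10⁻⁹) = 5.983×10⁻¹⁹ J.
Energy delivered: (4.55 mW)(846 s) = 3.849 J.
Photons incident: 3.849 / 5.983×10⁻¹⁹ = 6.433×10¹⁸, i.e. 6.433×10¹⁸/6.022×10²³ = 1.068×10⁻⁵ mol.
Φ = 1.502×10⁻⁶ mol / 1.068×10⁻⁵ mol photons = 0.14.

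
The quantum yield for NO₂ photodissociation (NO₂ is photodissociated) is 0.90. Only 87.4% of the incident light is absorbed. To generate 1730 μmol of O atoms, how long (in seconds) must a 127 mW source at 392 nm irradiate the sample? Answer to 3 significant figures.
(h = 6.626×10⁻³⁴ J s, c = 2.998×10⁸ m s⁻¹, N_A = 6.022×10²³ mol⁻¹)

t ≈ 5280 s

Product: 1730 μmol = 0.00173 mol.
Photons that must be absorbed: 0.00173 / 0.90 = 0.001922 mol.
Incident photons needed: 0.001922 / 0.874 = 0.002199 mol.
Photon energy: hc/λ = 5.068×10⁻¹⁹ J; per mole, 3.052×10⁵ J mol⁻¹.
Energy required: 0.002199 × 3.052×10⁵ = 671.1 J.
Time: 671.1 J / 0.127 W = 5280 s.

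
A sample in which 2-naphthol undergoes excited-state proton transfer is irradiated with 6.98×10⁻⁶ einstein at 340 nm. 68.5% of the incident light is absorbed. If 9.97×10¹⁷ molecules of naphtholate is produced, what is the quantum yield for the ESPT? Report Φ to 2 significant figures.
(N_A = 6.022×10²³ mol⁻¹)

Φ = 0.35

Product: 9.97×10¹⁷ / 6.022×10²³ = 1.656×10⁻⁶ mol.
Photons absorbed: 0.685 × 6.98×10⁻⁶ = 4.781×10⁻⁶ mol.
Φ = 1.656×10⁻⁶ mol / 4.781×10⁻⁶ mol photons = 0.35.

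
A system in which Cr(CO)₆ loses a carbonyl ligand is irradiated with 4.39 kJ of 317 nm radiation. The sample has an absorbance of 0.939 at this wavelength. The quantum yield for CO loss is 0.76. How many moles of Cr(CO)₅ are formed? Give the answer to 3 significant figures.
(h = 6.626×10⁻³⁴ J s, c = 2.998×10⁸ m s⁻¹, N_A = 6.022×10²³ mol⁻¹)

Photon energy at 317 nm: hc/λ = (6.626×10⁻³⁴)(2.998×10⁸)/(317×10⁻⁹) = 6.266×10⁻¹⁹ J.
Incident energy: 4.39 kJ = 4390 J.
Photons incident: 4390 / 6.266×10⁻¹⁹ = 7.006×10²¹, i.e. 7.006×10²¹/6.022×10²³ = 0.01163 mol.
Fraction absorbed: 1 − 10^(−0.939) = 0.8849.
Photons absorbed: 0.8849 × 0.01163 = 0.01029 mol.
Product: Φ × n_abs = 0.76 × 0.01029 = 0.007820 mol.

0.00782 mol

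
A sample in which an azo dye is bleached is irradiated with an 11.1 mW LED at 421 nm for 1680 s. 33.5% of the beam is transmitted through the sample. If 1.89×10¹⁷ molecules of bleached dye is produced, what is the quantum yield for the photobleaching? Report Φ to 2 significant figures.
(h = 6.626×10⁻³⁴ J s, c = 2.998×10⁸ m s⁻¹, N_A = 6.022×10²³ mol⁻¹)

Φ = 0.0072

Product: 1.89×10¹⁷ / 6.022×10²³ = 3.138×10⁻⁷ mol.
Photon energy at 421 nm: hc/λ = (6.626×10⁻³⁴)(2.998×10⁸)/(421×10⁻⁹) = 4.718×10⁻¹⁹ J.
Energy delivered: (11.1 mW)(1680 s) = 18.65 J.
Photons incident: 18.65 / 4.718×10⁻¹⁹ = 3.953×10¹⁹, i.e. 3.953×10¹⁹/6.022×10²³ = 6.564×10⁻⁵ mol.
Fraction absorbed: 1 − 33.5/100 = 0.6650.
Photons absorbed: 0.6650 × 6.564×10⁻⁵ = 4.365×10⁻⁵ mol.
Φ = 3.138×10⁻⁷ mol / 4.365×10⁻⁵ mol photons = 0.0072.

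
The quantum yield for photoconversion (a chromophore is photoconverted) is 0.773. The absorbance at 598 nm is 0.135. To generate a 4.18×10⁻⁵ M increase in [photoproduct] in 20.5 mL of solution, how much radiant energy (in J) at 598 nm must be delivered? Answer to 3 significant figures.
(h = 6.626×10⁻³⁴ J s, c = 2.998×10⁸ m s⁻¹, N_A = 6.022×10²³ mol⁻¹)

Product: (4.18×10⁻⁵ M)(0.0205 L) = 8.569×10⁻⁷ mol.
Photons that must be absorbed: 8.569×10⁻⁷ / 0.773 = 1.109×10⁻⁶ mol.
Fraction absorbed: 1 − 10^(−0.135) = 0.2672.
Incident photons needed: 1.109×10⁻⁶ / 0.2672 = 4.150×10⁻⁶ mol.
Photon energy: hc/λ = 3.322×10⁻¹⁹ J; per mole, 2.001×10⁵ J mol⁻¹.
Energy required: 4.150×10⁻⁶ × 2.001×10⁵ = 0.830 J.

0.830 J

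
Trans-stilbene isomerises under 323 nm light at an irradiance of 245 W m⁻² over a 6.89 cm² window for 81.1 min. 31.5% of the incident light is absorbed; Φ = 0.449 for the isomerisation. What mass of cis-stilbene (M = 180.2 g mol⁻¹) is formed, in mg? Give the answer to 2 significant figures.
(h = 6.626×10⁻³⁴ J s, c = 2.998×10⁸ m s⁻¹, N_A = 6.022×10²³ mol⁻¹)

57 mg

Photon energy at 323 nm: hc/λ = (6.626×10⁻³⁴)(2.998×10⁸)/(323×10⁻⁹) = 6.150×10⁻¹⁹ J.
Energy delivered: (245 W m⁻²)(6.89×10⁻⁴ m²)(4866 s) = 821.4 J.
Photons incident: 821.4 / 6.150×10⁻¹⁹ = 1.336×10²¹, i.e. 1.336×10²¹/6.022×10²³ = 0.002219 mol.
Photons absorbed: 0.315 × 0.002219 = 6.990×10⁻⁴ mol.
Product: Φ × n_abs = 0.449 × 6.990×10⁻⁴ = 3.139×10⁻⁴ mol.
Mass: 3.139×10⁻⁴ × 180.2 = 0.05656 g = 57 mg.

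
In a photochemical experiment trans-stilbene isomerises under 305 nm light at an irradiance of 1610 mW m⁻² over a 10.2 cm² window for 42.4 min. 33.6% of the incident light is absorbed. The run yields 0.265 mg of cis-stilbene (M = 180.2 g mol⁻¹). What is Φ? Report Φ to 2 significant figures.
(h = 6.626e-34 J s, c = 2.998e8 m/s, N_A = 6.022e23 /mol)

Φ = 0.41

Product: 0.265 mg / 180.2 g mol⁻¹ = 1.471e-6 mol.
Photon energy at 305 nm: hc/λ = (6.626e-34)(2.998e8)/(305e-9) = 6.513e-19 J.
Energy delivered: (1610 mW m⁻²)(10.2e-4 m²)(2544 s) = 4.178 J.
Photons incident: 4.178 / 6.513e-19 = 6.415e18, i.e. 6.415e18/6.022e23 = 1.065e-5 mol.
Photons absorbed: 0.336 × 1.065e-5 = 3.578e-6 mol.
Φ = 1.471e-6 mol / 3.578e-6 mol photons = 0.41.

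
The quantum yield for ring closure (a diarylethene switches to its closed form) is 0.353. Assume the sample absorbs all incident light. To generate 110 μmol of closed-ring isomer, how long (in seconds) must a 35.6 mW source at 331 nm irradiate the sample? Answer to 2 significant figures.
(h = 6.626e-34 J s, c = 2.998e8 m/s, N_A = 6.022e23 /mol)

Product: 110 μmol = 1.10e-4 mol.
Photons that must be absorbed: 1.10e-4 / 0.353 = 3.116e-4 mol.
Photon energy: hc/λ = 6.001e-19 J; per mole, 3.614e5 J mol⁻¹.
Energy required: 3.116e-4 × 3.614e5 = 112.6 J.
Time: 112.6 J / 0.0356 W = 3200 s.

t ≈ 3200 s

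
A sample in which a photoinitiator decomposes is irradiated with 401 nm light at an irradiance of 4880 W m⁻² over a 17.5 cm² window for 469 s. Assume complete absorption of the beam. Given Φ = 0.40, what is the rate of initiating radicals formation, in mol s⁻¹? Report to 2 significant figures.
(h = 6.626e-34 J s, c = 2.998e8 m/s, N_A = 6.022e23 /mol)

Photon energy at 401 nm: hc/λ = (6.626e-34)(2.998e8)/(401e-9) = 4.954e-19 J.
Energy delivered: (4880 W m⁻²)(17.5e-4 m²)(469 s) = 4005 J.
Photons incident: 4005 / 4.954e-19 = 8.084e21, i.e. 8.084e21/6.022e23 = 0.01342 mol.
Product formed: 0.40 × 0.01342 = 0.005368 mol.
Rate: 0.005368 / 469 s = 1.1e-5 mol s⁻¹.

1.1e-5 mol s⁻¹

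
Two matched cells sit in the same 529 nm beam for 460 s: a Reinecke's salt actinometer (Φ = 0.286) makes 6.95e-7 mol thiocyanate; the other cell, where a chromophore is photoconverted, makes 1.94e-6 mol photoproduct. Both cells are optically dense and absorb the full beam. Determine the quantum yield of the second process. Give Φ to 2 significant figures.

Photons absorbed by the actinometer: 6.95e-7 / 0.286 = 2.430e-6 mol.
Φ(unknown) = 1.94e-6 / 2.430e-6 = 0.80.

Φ = 0.80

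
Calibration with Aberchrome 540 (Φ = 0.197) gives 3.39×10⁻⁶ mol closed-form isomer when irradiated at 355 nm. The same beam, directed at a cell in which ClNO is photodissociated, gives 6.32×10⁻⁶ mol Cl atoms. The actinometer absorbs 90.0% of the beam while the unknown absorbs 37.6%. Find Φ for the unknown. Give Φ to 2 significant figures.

Φ = 0.88

Photons absorbed by the actinometer: 3.39×10⁻⁶ / 0.197 = 1.721×10⁻⁵ mol.
Incident flux: 1.721×10⁻⁵ / 0.900 = 1.912×10⁻⁵ einstein.
Absorbed by unknown: 0.376 × 1.912×10⁻⁵ = 7.189×10⁻⁶ mol.
Φ(unknown) = 6.32×10⁻⁶ / 7.189×10⁻⁶ = 0.88.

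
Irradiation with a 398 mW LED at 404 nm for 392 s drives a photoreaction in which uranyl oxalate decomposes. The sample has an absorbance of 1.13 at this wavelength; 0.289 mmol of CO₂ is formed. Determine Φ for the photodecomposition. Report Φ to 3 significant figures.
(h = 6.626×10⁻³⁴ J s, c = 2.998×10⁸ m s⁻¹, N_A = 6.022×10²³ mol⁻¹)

Φ = 0.592

Product: 0.289 mmol = 2.89×10⁻⁴ mol.
Photon energy at 404 nm: hc/λ = (6.626×10⁻³⁴)(2.998×10⁸)/(404×10⁻⁹) = 4.917×10⁻¹⁹ J.
Energy delivered: (398 mW)(392 s) = 156.0 J.
Photons incident: 156.0 / 4.917×10⁻¹⁹ = 3.173×10²⁰, i.e. 3.173×10²⁰/6.022×10²³ = 5.269×10⁻⁴ mol.
Fraction absorbed: 1 − 10^(−1.13) = 0.9259.
Photons absorbed: 0.9259 × 5.269×10⁻⁴ = 4.879×10⁻⁴ mol.
Φ = 2.89×10⁻⁴ mol / 4.879×10⁻⁴ mol photons = 0.592.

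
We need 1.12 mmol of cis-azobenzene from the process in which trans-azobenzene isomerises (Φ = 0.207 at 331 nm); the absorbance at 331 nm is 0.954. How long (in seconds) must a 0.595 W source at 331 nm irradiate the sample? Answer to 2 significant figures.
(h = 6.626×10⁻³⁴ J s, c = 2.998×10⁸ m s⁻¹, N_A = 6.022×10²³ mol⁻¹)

Product: 1.12 mmol = 0.00112 mol.
Photons that must be absorbed: 0.00112 / 0.207 = 0.005411 mol.
Fraction absorbed: 1 − 10^(−0.954) = 0.8888.
Incident photons needed: 0.005411 / 0.8888 = 0.006088 mol.
Photon energy: hc/λ = 6.001×10⁻¹⁹ J; per mole, 3.614×10⁵ J mol⁻¹.
Energy required: 0.006088 × 3.614×10⁵ = 2200 J.
Time: 2200 J / 0.595 W = 3700 s.

t ≈ 3700 s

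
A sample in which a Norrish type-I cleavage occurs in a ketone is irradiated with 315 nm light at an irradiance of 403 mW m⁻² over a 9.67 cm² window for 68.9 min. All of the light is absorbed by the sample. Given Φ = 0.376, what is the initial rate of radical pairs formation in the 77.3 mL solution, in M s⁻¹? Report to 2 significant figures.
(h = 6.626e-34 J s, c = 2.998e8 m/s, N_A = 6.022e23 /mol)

5.0e-9 M s⁻¹

Photon energy at 315 nm: hc/λ = (6.626e-34)(2.998e8)/(315e-9) = 6.306e-19 J.
Energy delivered: (403 mW m⁻²)(9.67e-4 m²)(4134 s) = 1.611 J.
Photons incident: 1.611 / 6.306e-19 = 2.555e18, i.e. 2.555e18/6.022e23 = 4.243e-6 mol.
Product formed: 0.376 × 4.243e-6 = 1.595e-6 mol.
Rate: 1.595e-6 mol / (4134 s × 0.0773 L) = 5.0e-9 M s⁻¹.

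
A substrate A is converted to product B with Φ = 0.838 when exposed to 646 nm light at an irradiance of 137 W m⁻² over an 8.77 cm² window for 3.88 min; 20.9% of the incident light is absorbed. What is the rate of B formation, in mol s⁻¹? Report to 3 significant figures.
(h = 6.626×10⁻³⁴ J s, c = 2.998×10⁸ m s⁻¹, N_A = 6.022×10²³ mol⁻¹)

Photon energy at 646 nm: hc/λ = (6.626×10⁻³⁴)(2.998×10⁸)/(646×10⁻⁹) = 3.075×10⁻¹⁹ J.
Energy delivered: (137 W m⁻²)(8.77×10⁻⁴ m²)(232.8 s) = 27.97 J.
Photons incident: 27.97 / 3.075×10⁻¹⁹ = 9.096×10¹⁹, i.e. 9.096×10¹⁹/6.022×10²³ = 1.510×10⁻⁴ mol.
Photons absorbed: 0.209 × 1.510×10⁻⁴ = 3.156×10⁻⁵ mol.
Product formed: 0.838 × 3.156×10⁻⁵ = 2.645×10⁻⁵ mol.
Rate: 2.645×10⁻⁵ / 232.8 s = 1.14×10⁻⁷ mol s⁻¹.

1.14×10⁻⁷ mol s⁻¹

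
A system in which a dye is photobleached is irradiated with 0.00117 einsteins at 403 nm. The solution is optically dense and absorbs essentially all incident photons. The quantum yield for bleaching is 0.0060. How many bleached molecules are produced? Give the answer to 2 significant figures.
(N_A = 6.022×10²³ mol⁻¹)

Product: Φ × n_abs = 0.0060 × 0.00117 = 7.020×10⁻⁶ mol.
As a count: 7.020×10⁻⁶ × 6.022×10²³ = 4.2×10¹⁸.

4.2×10¹⁸ bleached molecules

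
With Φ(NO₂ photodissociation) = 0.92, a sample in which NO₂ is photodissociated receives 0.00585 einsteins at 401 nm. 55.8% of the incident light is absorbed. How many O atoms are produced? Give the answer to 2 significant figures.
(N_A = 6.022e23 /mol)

1.8e21 atoms

Photons absorbed: 0.558 × 0.00585 = 0.003264 mol.
Product: Φ × n_abs = 0.92 × 0.003264 = 0.003003 mol.
As a count: 0.003003 × 6.022e23 = 1.8e21.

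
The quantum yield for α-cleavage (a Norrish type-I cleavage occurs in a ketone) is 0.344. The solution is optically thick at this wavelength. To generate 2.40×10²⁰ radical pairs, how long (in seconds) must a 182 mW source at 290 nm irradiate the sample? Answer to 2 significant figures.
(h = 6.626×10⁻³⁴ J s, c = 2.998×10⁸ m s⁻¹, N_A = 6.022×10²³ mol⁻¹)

t ≈ 2600 s

Product: 2.40×10²⁰ / 6.022×10²³ = 3.985×10⁻⁴ mol.
Photons that must be absorbed: 3.985×10⁻⁴ / 0.344 = 0.001158 mol.
Photon energy: hc/λ = 6.850×10⁻¹⁹ J; per mole, 4.125×10⁵ J mol⁻¹.
Energy required: 0.001158 × 4.125×10⁵ = 477.7 J.
Time: 477.7 J / 0.182 W = 2600 s.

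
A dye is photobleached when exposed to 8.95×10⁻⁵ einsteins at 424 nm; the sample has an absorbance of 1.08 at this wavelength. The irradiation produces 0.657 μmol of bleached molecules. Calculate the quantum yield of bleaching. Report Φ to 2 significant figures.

Φ = 0.0080

Product: 0.657 μmol = 6.57×10⁻⁷ mol.
Fraction absorbed: 1 − 10^(−1.08) = 0.9168.
Photons absorbed: 0.9168 × 8.95×10⁻⁵ = 8.205×10⁻⁵ mol.
Φ = 6.57×10⁻⁷ mol / 8.205×10⁻⁵ mol photons = 0.0080.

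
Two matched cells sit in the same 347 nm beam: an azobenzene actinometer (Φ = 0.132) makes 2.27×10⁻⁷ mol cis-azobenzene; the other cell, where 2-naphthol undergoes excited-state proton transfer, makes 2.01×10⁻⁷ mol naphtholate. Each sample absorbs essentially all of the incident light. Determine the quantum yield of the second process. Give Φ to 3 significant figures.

Photons absorbed by the actinometer: 2.27×10⁻⁷ / 0.132 = 1.720×10⁻⁶ mol.
Φ(unknown) = 2.01×10⁻⁷ / 1.720×10⁻⁶ = 0.117.

Φ = 0.117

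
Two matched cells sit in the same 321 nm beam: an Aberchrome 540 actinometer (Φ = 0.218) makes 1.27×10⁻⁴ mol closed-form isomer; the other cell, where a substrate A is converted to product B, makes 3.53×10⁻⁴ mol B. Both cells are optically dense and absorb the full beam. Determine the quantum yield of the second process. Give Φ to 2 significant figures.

Photons absorbed by the actinometer: 1.27×10⁻⁴ / 0.218 = 5.826×10⁻⁴ mol.
Φ(unknown) = 3.53×10⁻⁴ / 5.826×10⁻⁴ = 0.61.

Φ = 0.61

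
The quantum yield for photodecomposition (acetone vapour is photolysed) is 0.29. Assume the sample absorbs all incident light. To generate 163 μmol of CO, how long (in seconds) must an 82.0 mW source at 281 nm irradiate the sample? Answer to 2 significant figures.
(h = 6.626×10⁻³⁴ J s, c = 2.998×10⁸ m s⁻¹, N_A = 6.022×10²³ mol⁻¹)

Product: 163 μmol = 1.63×10⁻⁴ mol.
Photons that must be absorbed: 1.63×10⁻⁴ / 0.29 = 5.621×10⁻⁴ mol.
Photon energy: hc/λ = 7.069×10⁻¹⁹ J; per mole, 4.257×10⁵ J mol⁻¹.
Energy required: 5.621×10⁻⁴ × 4.257×10⁵ = 239.3 J.
Time: 239.3 J / 0.082 W = 2900 s.

t ≈ 2900 s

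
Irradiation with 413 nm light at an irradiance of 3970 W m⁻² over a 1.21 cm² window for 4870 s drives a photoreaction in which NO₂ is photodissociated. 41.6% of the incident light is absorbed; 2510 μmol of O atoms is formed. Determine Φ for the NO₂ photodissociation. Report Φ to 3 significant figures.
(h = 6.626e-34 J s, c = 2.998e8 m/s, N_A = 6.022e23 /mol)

Φ = 0.747

Product: 2510 μmol = 0.00251 mol.
Photon energy at 413 nm: hc/λ = (6.626e-34)(2.998e8)/(413e-9) = 4.810e-19 J.
Energy delivered: (3970 W m⁻²)(1.21e-4 m²)(4870 s) = 2339 J.
Photons incident: 2339 / 4.810e-19 = 4.863e21, i.e. 4.863e21/6.022e23 = 0.008075 mol.
Photons absorbed: 0.416 × 0.008075 = 0.003359 mol.
Φ = 0.00251 mol / 0.003359 mol photons = 0.747.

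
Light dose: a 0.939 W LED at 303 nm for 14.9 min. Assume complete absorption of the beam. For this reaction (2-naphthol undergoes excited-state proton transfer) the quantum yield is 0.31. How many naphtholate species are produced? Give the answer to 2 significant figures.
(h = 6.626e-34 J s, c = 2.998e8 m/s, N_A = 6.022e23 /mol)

Photon energy at 303 nm: hc/λ = (6.626e-34)(2.998e8)/(303e-9) = 6.556e-19 J.
Energy delivered: (0.939 W)(894 s) = 839.5 J.
Photons incident: 839.5 / 6.556e-19 = 1.281e21, i.e. 1.281e21/6.022e23 = 0.002127 mol.
Product: Φ × n_abs = 0.31 × 0.002127 = 6.594e-4 mol.
As a count: 6.594e-4 × 6.022e23 = 4.0e20.

4.0e20 species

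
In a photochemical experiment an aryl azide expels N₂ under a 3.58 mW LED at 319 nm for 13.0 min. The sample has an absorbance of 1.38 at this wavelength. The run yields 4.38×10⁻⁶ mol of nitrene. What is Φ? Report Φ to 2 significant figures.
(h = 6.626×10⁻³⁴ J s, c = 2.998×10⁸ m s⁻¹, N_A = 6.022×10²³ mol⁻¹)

Photon energy at 319 nm: hc/λ = (6.626×10⁻³⁴)(2.998×10⁸)/(319×10⁻⁹) = 6.227×10⁻¹⁹ J.
Energy delivered: (3.58 mW)(780 s) = 2.792 J.
Photons incident: 2.792 / 6.227×10⁻¹⁹ = 4.484×10¹⁸, i.e. 4.484×10¹⁸/6.022×10²³ = 7.446×10⁻⁶ mol.
Fraction absorbed: 1 − 10^(−1.38) = 0.9583.
Photons absorbed: 0.9583 × 7.446×10⁻⁶ = 7.136×10⁻⁶ mol.
Φ = 4.38×10⁻⁶ mol / 7.136×10⁻⁶ mol photons = 0.61.

Φ = 0.61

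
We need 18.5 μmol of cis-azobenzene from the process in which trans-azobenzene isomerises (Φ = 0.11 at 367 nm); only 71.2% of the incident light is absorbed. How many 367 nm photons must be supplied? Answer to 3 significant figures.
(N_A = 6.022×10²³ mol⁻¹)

Product: 18.5 μmol = 1.85×10⁻⁵ mol.
Photons that must be absorbed: 1.85×10⁻⁵ / 0.11 = 1.682×10⁻⁴ mol.
Incident photons needed: 1.682×10⁻⁴ / 0.712 = 2.362×10⁻⁴ mol.
Photon count: 2.362×10⁻⁴ × 6.022×10²³ = 1.42×10²⁰.

1.42×10²⁰ photons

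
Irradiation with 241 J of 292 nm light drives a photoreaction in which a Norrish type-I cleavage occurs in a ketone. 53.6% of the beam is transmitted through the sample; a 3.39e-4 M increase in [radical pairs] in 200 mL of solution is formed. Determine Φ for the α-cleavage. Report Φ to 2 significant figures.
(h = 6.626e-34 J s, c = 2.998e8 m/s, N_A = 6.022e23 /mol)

Product: (3.39e-4 M)(0.2 L) = 6.780e-5 mol.
Photon energy at 292 nm: hc/λ = (6.626e-34)(2.998e8)/(292e-9) = 6.803e-19 J.
Photons incident: 241 / 6.803e-19 = 3.543e20, i.e. 3.543e20/6.022e23 = 5.883e-4 mol.
Fraction absorbed: 1 − 53.6/100 = 0.4640.
Photons absorbed: 0.4640 × 5.883e-4 = 2.730e-4 mol.
Φ = 6.780e-5 mol / 2.730e-4 mol photons = 0.25.

Φ = 0.25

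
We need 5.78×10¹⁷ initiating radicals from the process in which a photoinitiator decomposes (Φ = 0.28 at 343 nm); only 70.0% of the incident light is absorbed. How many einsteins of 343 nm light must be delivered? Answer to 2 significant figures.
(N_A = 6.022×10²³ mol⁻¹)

Product: 5.78×10¹⁷ / 6.022×10²³ = 9.598×10⁻⁷ mol.
Photons that must be absorbed: 9.598×10⁻⁷ / 0.28 = 3.428×10⁻⁶ mol.
Incident photons needed: 3.428×10⁻⁶ / 0.700 = 4.897×10⁻⁶ mol.

4.9×10⁻⁶ einstein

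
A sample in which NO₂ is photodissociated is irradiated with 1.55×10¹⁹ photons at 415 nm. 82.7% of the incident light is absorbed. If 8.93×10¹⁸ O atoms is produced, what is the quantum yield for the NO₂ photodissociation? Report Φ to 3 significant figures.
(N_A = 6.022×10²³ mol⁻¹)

Φ = 0.697

Product: 8.93×10¹⁸ / 6.022×10²³ = 1.483×10⁻⁵ mol.
Moles of photons: 1.55×10¹⁹ / 6.022×10²³ = 2.574×10⁻⁵ mol.
Photons absorbed: 0.827 × 2.574×10⁻⁵ = 2.129×10⁻⁵ mol.
Φ = 1.483×10⁻⁵ mol / 2.129×10⁻⁵ mol photons = 0.697.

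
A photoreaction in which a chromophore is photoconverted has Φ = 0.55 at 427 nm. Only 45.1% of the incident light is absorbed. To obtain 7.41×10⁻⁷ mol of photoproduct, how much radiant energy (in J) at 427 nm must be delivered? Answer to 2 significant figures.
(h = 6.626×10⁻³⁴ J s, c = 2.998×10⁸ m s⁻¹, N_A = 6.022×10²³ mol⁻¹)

0.84 J

Photons that must be absorbed: 7.41×10⁻⁷ / 0.55 = 1.347×10⁻⁶ mol.
Incident photons needed: 1.347×10⁻⁶ / 0.451 = 2.987×10⁻⁶ mol.
Photon energy: hc/λ = 4.652×10⁻¹⁹ J; per mole, 2.801×10⁵ J mol⁻¹.
Energy required: 2.987×10⁻⁶ × 2.801×10⁵ = 0.84 J.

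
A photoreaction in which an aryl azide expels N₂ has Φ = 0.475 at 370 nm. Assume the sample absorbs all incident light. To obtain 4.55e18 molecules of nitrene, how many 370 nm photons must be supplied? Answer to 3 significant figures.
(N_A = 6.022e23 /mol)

9.58e18 photons

Product: 4.55e18 / 6.022e23 = 7.556e-6 mol.
Photons that must be absorbed: 7.556e-6 / 0.475 = 1.591e-5 mol.
Photon count: 1.591e-5 × 6.022e23 = 9.58e18.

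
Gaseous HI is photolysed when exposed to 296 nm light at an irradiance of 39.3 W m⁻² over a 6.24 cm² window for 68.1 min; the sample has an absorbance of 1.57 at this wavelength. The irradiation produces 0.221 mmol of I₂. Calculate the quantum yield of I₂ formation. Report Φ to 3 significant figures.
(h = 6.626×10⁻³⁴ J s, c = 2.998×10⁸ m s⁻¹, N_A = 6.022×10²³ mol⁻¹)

Φ = 0.916

Product: 0.221 mmol = 2.21×10⁻⁴ mol.
Photon energy at 296 nm: hc/λ = (6.626×10⁻³⁴)(2.998×10⁸)/(296×10⁻⁹) = 6.711×10⁻¹⁹ J.
Energy delivered: (39.3 W m⁻²)(6.24×10⁻⁴ m²)(4086 s) = 100.2 J.
Photons incident: 100.2 / 6.711×10⁻¹⁹ = 1.493×10²⁰, i.e. 1.493×10²⁰/6.022×10²³ = 2.479×10⁻⁴ mol.
Fraction absorbed: 1 − 10^(−1.57) = 0.9731.
Photons absorbed: 0.9731 × 2.479×10⁻⁴ = 2.412×10⁻⁴ mol.
Φ = 2.21×10⁻⁴ mol / 2.412×10⁻⁴ mol photons = 0.916.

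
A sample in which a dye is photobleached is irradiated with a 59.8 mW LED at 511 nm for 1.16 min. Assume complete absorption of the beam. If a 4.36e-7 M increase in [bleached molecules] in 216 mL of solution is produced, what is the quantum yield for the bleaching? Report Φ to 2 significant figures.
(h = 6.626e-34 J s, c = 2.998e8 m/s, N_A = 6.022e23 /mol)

Φ = 0.0053

Product: (4.36e-7 M)(0.216 L) = 9.418e-8 mol.
Photon energy at 511 nm: hc/λ = (6.626e-34)(2.998e8)/(511e-9) = 3.887e-19 J.
Energy delivered: (59.8 mW)(69.6 s) = 4.162 J.
Photons incident: 4.162 / 3.887e-19 = 1.071e19, i.e. 1.071e19/6.022e23 = 1.778e-5 mol.
Φ = 9.418e-8 mol / 1.778e-5 mol photons = 0.0053.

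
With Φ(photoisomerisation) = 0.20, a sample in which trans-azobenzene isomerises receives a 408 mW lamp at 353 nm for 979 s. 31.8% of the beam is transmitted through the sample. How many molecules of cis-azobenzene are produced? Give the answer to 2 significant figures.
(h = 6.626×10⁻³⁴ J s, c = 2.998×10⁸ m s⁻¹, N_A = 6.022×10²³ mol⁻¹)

9.7×10¹⁹ molecules

Photon energy at 353 nm: hc/λ = (6.626×10⁻³⁴)(2.998×10⁸)/(353×10⁻⁹) = 5.627×10⁻¹⁹ J.
Energy delivered: (408 mW)(979 s) = 399.4 J.
Photons incident: 399.4 / 5.627×10⁻¹⁹ = 7.098×10²⁰, i.e. 7.098×10²⁰/6.022×10²³ = 0.001179 mol.
Fraction absorbed: 1 − 31.8/100 = 0.6820.
Photons absorbed: 0.6820 × 0.001179 = 8.041×10⁻⁴ mol.
Product: Φ × n_abs = 0.20 × 8.041×10⁻⁴ = 1.608×10⁻⁴ mol.
As a count: 1.608×10⁻⁴ × 6.022×10²³ = 9.7×10¹⁹.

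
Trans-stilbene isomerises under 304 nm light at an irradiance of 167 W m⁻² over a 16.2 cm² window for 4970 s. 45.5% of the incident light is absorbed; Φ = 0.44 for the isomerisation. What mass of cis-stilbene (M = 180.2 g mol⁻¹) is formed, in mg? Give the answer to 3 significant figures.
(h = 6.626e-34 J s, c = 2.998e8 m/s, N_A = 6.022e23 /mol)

Photon energy at 304 nm: hc/λ = (6.626e-34)(2.998e8)/(304e-9) = 6.534e-19 J.
Energy delivered: (167 W m⁻²)(16.2e-4 m²)(4970 s) = 1345 J.
Photons incident: 1345 / 6.534e-19 = 2.058e21, i.e. 2.058e21/6.022e23 = 0.003417 mol.
Photons absorbed: 0.455 × 0.003417 = 0.001555 mol.
Product: Φ × n_abs = 0.44 × 0.001555 = 6.842e-4 mol.
Mass: 6.842e-4 × 180.2 = 0.1233 g = 123 mg.

123 mg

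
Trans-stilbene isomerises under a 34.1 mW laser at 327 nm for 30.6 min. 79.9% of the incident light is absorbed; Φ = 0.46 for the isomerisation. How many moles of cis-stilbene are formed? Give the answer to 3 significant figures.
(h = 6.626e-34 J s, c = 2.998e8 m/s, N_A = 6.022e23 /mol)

6.29e-5 mol

Photon energy at 327 nm: hc/λ = (6.626e-34)(2.998e8)/(327e-9) = 6.075e-19 J.
Energy delivered: (34.1 mW)(1836 s) = 62.61 J.
Photons incident: 62.61 / 6.075e-19 = 1.031e20, i.e. 1.031e20/6.022e23 = 1.712e-4 mol.
Photons absorbed: 0.799 × 1.712e-4 = 1.368e-4 mol.
Product: Φ × n_abs = 0.46 × 1.368e-4 = 6.293e-5 mol.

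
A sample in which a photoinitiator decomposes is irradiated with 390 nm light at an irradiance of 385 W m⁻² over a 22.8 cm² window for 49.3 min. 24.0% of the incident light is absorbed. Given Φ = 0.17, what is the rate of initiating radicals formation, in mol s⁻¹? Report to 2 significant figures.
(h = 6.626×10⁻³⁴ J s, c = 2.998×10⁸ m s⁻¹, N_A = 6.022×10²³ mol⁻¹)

Photon energy at 390 nm: hc/λ = (6.626×10⁻³⁴)(2.998×10⁸)/(390×10⁻⁹) = 5.094×10⁻¹⁹ J.
Energy delivered: (385 W m⁻²)(22.8×10⁻⁴ m²)(2958 s) = 2597 J.
Photons incident: 2597 / 5.094×10⁻¹⁹ = 5.098×10²¹, i.e. 5.098×10²¹/6.022×10²³ = 0.008466 mol.
Photons absorbed: 0.240 × 0.008466 = 0.002032 mol.
Product formed: 0.17 × 0.002032 = 3.454×10⁻⁴ mol.
Rate: 3.454×10⁻⁴ / 2958 s = 1.2×10⁻⁷ mol s⁻¹.

1.2×10⁻⁷ mol s⁻¹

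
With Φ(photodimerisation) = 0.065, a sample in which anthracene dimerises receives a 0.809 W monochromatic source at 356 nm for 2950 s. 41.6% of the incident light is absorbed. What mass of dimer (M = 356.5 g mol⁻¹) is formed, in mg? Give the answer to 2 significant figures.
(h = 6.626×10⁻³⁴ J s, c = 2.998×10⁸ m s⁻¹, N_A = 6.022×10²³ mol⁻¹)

68 mg

Photon energy at 356 nm: hc/λ = (6.626×10⁻³⁴)(2.998×10⁸)/(356×10⁻⁹) = 5.580×10⁻¹⁹ J.
Energy delivered: (0.809 W)(2950 s) = 2387 J.
Photons incident: 2387 / 5.580×10⁻¹⁹ = 4.278×10²¹, i.e. 4.278×10²¹/6.022×10²³ = 0.007104 mol.
Photons absorbed: 0.416 × 0.007104 = 0.002955 mol.
Product: Φ × n_abs = 0.065 × 0.002955 = 1.921×10⁻⁴ mol.
Mass: 1.921×10⁻⁴ × 356.5 = 0.06848 g = 68 mg.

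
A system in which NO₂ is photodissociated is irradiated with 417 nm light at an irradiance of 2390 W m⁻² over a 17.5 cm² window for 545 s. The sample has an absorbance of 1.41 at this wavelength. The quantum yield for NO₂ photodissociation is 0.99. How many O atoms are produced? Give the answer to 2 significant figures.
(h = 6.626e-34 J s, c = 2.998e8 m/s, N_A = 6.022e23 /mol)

Photon energy at 417 nm: hc/λ = (6.626e-34)(2.998e8)/(417e-9) = 4.764e-19 J.
Energy delivered: (2390 W m⁻²)(17.5e-4 m²)(545 s) = 2279 J.
Photons incident: 2279 / 4.764e-19 = 4.784e21, i.e. 4.784e21/6.022e23 = 0.007944 mol.
Fraction absorbed: 1 − 10^(−1.41) = 0.9611.
Photons absorbed: 0.9611 × 0.007944 = 0.007635 mol.
Product: Φ × n_abs = 0.99 × 0.007635 = 0.007559 mol.
As a count: 0.007559 × 6.022e23 = 4.6e21.

4.6e21 atoms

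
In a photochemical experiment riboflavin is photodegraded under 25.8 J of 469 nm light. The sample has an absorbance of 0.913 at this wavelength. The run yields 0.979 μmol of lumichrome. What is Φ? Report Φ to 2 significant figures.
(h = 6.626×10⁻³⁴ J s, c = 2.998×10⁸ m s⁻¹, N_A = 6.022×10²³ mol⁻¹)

Φ = 0.011

Product: 0.979 μmol = 9.79×10⁻⁷ mol.
Photon energy at 469 nm: hc/λ = (6.626×10⁻³⁴)(2.998×10⁸)/(469×10⁻⁹) = 4.236×10⁻¹⁹ J.
Photons incident: 25.8 / 4.236×10⁻¹⁹ = 6.091×10¹⁹, i.e. 6.091×10¹⁹/6.022×10²³ = 1.011×10⁻⁴ mol.
Fraction absorbed: 1 − 10^(−0.913) = 0.8778.
Photons absorbed: 0.8778 × 1.011×10⁻⁴ = 8.875×10⁻⁵ mol.
Φ = 9.79×10⁻⁷ mol / 8.875×10⁻⁵ mol photons = 0.011.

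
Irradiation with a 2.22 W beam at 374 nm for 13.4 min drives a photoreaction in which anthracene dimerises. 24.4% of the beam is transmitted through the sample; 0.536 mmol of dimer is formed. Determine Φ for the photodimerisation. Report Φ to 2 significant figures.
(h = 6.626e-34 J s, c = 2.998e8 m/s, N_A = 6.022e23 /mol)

Product: 0.536 mmol = 5.36e-4 mol.
Photon energy at 374 nm: hc/λ = (6.626e-34)(2.998e8)/(374e-9) = 5.311e-19 J.
Energy delivered: (2.22 W)(804 s) = 1785 J.
Photons incident: 1785 / 5.311e-19 = 3.361e21, i.e. 3.361e21/6.022e23 = 0.005581 mol.
Fraction absorbed: 1 − 24.4/100 = 0.7560.
Photons absorbed: 0.7560 × 0.005581 = 0.004219 mol.
Φ = 5.36e-4 mol / 0.004219 mol photons = 0.13.

Φ = 0.13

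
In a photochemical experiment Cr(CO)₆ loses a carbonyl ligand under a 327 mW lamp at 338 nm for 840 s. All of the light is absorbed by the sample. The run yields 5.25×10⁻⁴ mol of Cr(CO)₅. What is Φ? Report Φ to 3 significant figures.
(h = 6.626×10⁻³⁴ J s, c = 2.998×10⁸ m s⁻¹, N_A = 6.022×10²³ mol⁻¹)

Photon energy at 338 nm: hc/λ = (6.626×10⁻³⁴)(2.998×10⁸)/(338×10⁻⁹) = 5.877×10⁻¹⁹ J.
Energy delivered: (327 mW)(840 s) = 274.7 J.
Photons incident: 274.7 / 5.877×10⁻¹⁹ = 4.674×10²⁰, i.e. 4.674×10²⁰/6.022×10²³ = 7.762×10⁻⁴ mol.
Φ = 5.25×10⁻⁴ mol / 7.762×10⁻⁴ mol photons = 0.676.

Φ = 0.676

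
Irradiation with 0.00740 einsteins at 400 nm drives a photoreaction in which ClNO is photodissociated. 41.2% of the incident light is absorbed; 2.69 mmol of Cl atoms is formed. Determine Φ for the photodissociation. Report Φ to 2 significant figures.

Product: 2.69 mmol = 0.00269 mol.
Photons absorbed: 0.412 × 0.00740 = 0.003049 mol.
Φ = 0.00269 mol / 0.003049 mol photons = 0.88.

Φ = 0.88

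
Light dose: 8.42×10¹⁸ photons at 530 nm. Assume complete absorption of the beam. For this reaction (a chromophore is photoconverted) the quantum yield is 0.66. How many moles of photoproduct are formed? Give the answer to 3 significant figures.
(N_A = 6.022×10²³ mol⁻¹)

Moles of photons: 8.42×10¹⁸ / 6.022×10²³ = 1.398×10⁻⁵ mol.
Product: Φ × n_abs = 0.66 × 1.398×10⁻⁵ = 9.227×10⁻⁶ mol.

9.23×10⁻⁶ mol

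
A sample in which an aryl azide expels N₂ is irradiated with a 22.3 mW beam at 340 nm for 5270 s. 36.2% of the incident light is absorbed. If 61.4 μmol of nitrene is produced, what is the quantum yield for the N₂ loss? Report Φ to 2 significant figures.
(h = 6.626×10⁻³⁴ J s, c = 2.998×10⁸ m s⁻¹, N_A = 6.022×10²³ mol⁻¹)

Product: 61.4 μmol = 6.14×10⁻⁵ mol.
Photon energy at 340 nm: hc/λ = (6.626×10⁻³⁴)(2.998×10⁸)/(340×10⁻⁹) = 5.843×10⁻¹⁹ J.
Energy delivered: (22.3 mW)(5270 s) = 117.5 J.
Photons incident: 117.5 / 5.843×10⁻¹⁹ = 2.011×10²⁰, i.e. 2.011×10²⁰/6.022×10²³ = 3.339×10⁻⁴ mol.
Photons absorbed: 0.362 × 3.339×10⁻⁴ = 1.209×10⁻⁴ mol.
Φ = 6.14×10⁻⁵ mol / 1.209×10⁻⁴ mol photons = 0.51.

Φ = 0.51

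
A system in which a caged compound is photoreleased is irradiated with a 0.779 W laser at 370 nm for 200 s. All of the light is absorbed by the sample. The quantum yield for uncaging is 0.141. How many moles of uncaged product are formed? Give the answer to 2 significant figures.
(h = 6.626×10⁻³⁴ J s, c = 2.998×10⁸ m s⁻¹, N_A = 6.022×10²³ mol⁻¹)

6.8×10⁻⁵ mol

Photon energy at 370 nm: hc/λ = (6.626×10⁻³⁴)(2.998×10⁸)/(370×10⁻⁹) = 5.369×10⁻¹⁹ J.
Energy delivered: (0.779 W)(200 s) = 155.8 J.
Photons incident: 155.8 / 5.369×10⁻¹⁹ = 2.902×10²⁰, i.e. 2.902×10²⁰/6.022×10²³ = 4.819×10⁻⁴ mol.
Product: Φ × n_abs = 0.141 × 4.819×10⁻⁴ = 6.795×10⁻⁵ mol.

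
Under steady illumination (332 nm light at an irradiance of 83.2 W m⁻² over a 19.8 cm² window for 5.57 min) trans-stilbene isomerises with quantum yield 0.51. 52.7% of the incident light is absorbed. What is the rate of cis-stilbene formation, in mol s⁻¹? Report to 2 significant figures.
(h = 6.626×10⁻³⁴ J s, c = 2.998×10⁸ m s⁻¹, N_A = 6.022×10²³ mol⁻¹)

1.2×10⁻⁷ mol s⁻¹

Photon energy at 332 nm: hc/λ = (6.626×10⁻³⁴)(2.998×10⁸)/(332×10⁻⁹) = 5.983×10⁻¹⁹ J.
Energy delivered: (83.2 W m⁻²)(19.8×10⁻⁴ m²)(334.2 s) = 55.05 J.
Photons incident: 55.05 / 5.983×10⁻¹⁹ = 9.201×10¹⁹, i.e. 9.201×10¹⁹/6.022×10²³ = 1.528×10⁻⁴ mol.
Photons absorbed: 0.527 × 1.528×10⁻⁴ = 8.053×10⁻⁵ mol.
Product formed: 0.51 × 8.053×10⁻⁵ = 4.107×10⁻⁵ mol.
Rate: 4.107×10⁻⁵ / 334.2 s = 1.2×10⁻⁷ mol s⁻¹.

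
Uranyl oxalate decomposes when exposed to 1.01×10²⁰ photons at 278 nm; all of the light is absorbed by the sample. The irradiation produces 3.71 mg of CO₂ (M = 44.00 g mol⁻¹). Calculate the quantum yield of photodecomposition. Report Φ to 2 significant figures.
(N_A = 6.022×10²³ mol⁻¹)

Φ = 0.50

Product: 3.71 mg / 44.00 g mol⁻¹ = 8.432×10⁻⁵ mol.
Moles of photons: 1.01×10²⁰ / 6.022×10²³ = 1.677×10⁻⁴ mol.
Φ = 8.432×10⁻⁵ mol / 1.677×10⁻⁴ mol photons = 0.50.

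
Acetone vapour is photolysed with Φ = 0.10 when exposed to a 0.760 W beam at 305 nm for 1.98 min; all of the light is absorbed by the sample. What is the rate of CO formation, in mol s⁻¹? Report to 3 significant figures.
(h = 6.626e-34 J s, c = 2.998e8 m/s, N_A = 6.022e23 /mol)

Photon energy at 305 nm: hc/λ = (6.626e-34)(2.998e8)/(305e-9) = 6.513e-19 J.
Energy delivered: (0.760 W)(118.8 s) = 90.29 J.
Photons incident: 90.29 / 6.513e-19 = 1.386e20, i.e. 1.386e20/6.022e23 = 2.302e-4 mol.
Product formed: 0.10 × 2.302e-4 = 2.302e-5 mol.
Rate: 2.302e-5 / 118.8 s = 1.94e-7 mol s⁻¹.

1.94e-7 mol s⁻¹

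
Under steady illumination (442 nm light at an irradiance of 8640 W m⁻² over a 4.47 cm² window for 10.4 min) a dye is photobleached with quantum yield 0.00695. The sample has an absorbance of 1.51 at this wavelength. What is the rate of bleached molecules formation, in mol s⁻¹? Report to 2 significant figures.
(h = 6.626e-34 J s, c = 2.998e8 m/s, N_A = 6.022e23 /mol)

9.6e-8 mol s⁻¹

Photon energy at 442 nm: hc/λ = (6.626e-34)(2.998e8)/(442e-9) = 4.494e-19 J.
Energy delivered: (8640 W m⁻²)(4.47e-4 m²)(624 s) = 2410 J.
Photons incident: 2410 / 4.494e-19 = 5.363e21, i.e. 5.363e21/6.022e23 = 0.008906 mol.
Fraction absorbed: 1 − 10^(−1.51) = 0.9691.
Photons absorbed: 0.9691 × 0.008906 = 0.008631 mol.
Product formed: 0.00695 × 0.008631 = 5.999e-5 mol.
Rate: 5.999e-5 / 624 s = 9.6e-8 mol s⁻¹.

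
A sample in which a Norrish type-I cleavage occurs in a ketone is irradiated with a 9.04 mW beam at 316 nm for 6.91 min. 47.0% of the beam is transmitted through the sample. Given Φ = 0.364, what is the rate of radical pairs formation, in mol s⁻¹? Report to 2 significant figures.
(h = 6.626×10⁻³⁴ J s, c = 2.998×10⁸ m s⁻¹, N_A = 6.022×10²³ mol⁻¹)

4.6×10⁻⁹ mol s⁻¹

Photon energy at 316 nm: hc/λ = (6.626×10⁻³⁴)(2.998×10⁸)/(316×10⁻⁹) = 6.286×10⁻¹⁹ J.
Energy delivered: (9.04 mW)(414.6 s) = 3.748 J.
Photons incident: 3.748 / 6.286×10⁻¹⁹ = 5.962×10¹⁸, i.e. 5.962×10¹⁸/6.022×10²³ = 9.900×10⁻⁶ mol.
Fraction absorbed: 1 − 47.0/100 = 0.5300.
Photons absorbed: 0.5300 × 9.900×10⁻⁶ = 5.247×10⁻⁶ mol.
Product formed: 0.364 × 5.247×10⁻⁶ = 1.910×10⁻⁶ mol.
Rate: 1.910×10⁻⁶ / 414.6 s = 4.6×10⁻⁹ mol s⁻¹.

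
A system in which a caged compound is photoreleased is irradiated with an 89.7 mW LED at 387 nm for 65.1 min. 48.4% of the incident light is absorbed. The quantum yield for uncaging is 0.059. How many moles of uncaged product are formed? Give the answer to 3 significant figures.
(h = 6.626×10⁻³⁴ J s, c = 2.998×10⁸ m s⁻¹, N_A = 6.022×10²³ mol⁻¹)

Photon energy at 387 nm: hc/λ = (6.626×10⁻³⁴)(2.998×10⁸)/(387×10⁻⁹) = 5.133×10⁻¹⁹ J.
Energy delivered: (89.7 mW)(3906 s) = 350.4 J.
Photons incident: 350.4 / 5.133×10⁻¹⁹ = 6.826×10²⁰, i.e. 6.826×10²⁰/6.022×10²³ = 0.001134 mol.
Photons absorbed: 0.484 × 0.001134 = 5.489×10⁻⁴ mol.
Product: Φ × n_abs = 0.059 × 5.489×10⁻⁴ = 3.239×10⁻⁵ mol.

3.24×10⁻⁵ mol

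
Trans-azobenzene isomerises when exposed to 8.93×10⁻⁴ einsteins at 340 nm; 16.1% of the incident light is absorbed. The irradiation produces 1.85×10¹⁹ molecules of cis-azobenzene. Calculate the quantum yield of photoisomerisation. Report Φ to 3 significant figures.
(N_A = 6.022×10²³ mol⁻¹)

Product: 1.85×10¹⁹ / 6.022×10²³ = 3.072×10⁻⁵ mol.
Photons absorbed: 0.161 × 8.93×10⁻⁴ = 1.438×10⁻⁴ mol.
Φ = 3.072×10⁻⁵ mol / 1.438×10⁻⁴ mol photons = 0.214.

Φ = 0.214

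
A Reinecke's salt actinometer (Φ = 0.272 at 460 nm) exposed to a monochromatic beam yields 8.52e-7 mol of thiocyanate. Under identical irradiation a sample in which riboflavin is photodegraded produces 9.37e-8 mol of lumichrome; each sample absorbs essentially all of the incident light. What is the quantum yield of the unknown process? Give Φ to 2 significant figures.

Photons absorbed by the actinometer: 8.52e-7 / 0.272 = 3.132e-6 mol.
Φ(unknown) = 9.37e-8 / 3.132e-6 = 0.030.

Φ = 0.030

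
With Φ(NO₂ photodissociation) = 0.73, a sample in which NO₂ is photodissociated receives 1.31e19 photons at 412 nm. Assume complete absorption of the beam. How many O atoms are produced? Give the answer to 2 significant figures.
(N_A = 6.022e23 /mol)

Moles of photons: 1.31e19 / 6.022e23 = 2.175e-5 mol.
Product: Φ × n_abs = 0.73 × 2.175e-5 = 1.588e-5 mol.
As a count: 1.588e-5 × 6.022e23 = 9.6e18.

9.6e18 atoms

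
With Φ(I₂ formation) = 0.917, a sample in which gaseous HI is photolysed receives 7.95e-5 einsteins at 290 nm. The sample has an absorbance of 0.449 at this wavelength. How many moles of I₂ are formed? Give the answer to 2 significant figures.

Fraction absorbed: 1 − 10^(−0.449) = 0.6444.
Photons absorbed: 0.6444 × 7.95e-5 = 5.123e-5 mol.
Product: Φ × n_abs = 0.917 × 5.123e-5 = 4.698e-5 mol.

4.7e-5 mol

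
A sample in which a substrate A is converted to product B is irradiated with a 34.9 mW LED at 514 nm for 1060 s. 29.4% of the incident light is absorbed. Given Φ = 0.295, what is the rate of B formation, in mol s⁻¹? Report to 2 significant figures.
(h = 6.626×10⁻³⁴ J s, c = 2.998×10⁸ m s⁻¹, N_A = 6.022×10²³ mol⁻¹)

Photon energy at 514 nm: hc/λ = (6.626×10⁻³⁴)(2.998×10⁸)/(514×10⁻⁹) = 3.865×10⁻¹⁹ J.
Energy delivered: (34.9 mW)(1060 s) = 36.99 J.
Photons incident: 36.99 / 3.865×10⁻¹⁹ = 9.571×10¹⁹, i.e. 9.571×10¹⁹/6.022×10²³ = 1.589×10⁻⁴ mol.
Photons absorbed: 0.294 × 1.589×10⁻⁴ = 4.672×10⁻⁵ mol.
Product formed: 0.295 × 4.672×10⁻⁵ = 1.378×10⁻⁵ mol.
Rate: 1.378×10⁻⁵ / 1060 s = 1.3×10⁻⁸ mol s⁻¹.

1.3×10⁻⁸ mol s⁻¹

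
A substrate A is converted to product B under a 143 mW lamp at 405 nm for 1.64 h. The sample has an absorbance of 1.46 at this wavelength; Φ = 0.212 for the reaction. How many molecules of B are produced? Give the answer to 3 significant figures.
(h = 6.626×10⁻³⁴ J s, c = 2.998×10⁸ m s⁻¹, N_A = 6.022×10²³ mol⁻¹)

Photon energy at 405 nm: hc/λ = (6.626×10⁻³⁴)(2.998×10⁸)/(405×10⁻⁹) = 4.905×10⁻¹⁹ J.
Energy delivered: (143 mW)(5904 s) = 844.3 J.
Photons incident: 844.3 / 4.905×10⁻¹⁹ = 1.721×10²¹, i.e. 1.721×10²¹/6.022×10²³ = 0.002858 mol.
Fraction absorbed: 1 − 10^(−1.46) = 0.9653.
Photons absorbed: 0.9653 × 0.002858 = 0.002759 mol.
Product: Φ × n_abs = 0.212 × 0.002759 = 5.849×10⁻⁴ mol.
As a count: 5.849×10⁻⁴ × 6.022×10²³ = 3.52×10²⁰.

3.52×10²⁰ molecules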